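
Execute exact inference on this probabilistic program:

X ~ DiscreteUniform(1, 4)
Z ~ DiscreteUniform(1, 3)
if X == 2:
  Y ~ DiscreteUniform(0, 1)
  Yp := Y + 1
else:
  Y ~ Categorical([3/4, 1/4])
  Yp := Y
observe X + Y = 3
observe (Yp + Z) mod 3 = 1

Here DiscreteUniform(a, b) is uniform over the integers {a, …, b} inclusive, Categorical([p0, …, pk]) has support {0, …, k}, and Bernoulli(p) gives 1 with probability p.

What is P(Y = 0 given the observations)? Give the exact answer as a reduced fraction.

P(Y = 0 | obs) = 3/5

Enumerate traces; 2 have nonzero weight after conditioning:
  (X=2, Z=2, Y=1) weight 1/24
  (X=3, Z=1, Y=0) weight 1/16
Group by Y:
  weight(Y=0) = 1/16
  weight(Y=1) = 1/24
Total weight = 1/16 + 1/24 = 5/48
P(Y=0 | obs) = 1/16 / 5/48 = 3/5
P(Y=1 | obs) = 1/24 / 5/48 = 2/5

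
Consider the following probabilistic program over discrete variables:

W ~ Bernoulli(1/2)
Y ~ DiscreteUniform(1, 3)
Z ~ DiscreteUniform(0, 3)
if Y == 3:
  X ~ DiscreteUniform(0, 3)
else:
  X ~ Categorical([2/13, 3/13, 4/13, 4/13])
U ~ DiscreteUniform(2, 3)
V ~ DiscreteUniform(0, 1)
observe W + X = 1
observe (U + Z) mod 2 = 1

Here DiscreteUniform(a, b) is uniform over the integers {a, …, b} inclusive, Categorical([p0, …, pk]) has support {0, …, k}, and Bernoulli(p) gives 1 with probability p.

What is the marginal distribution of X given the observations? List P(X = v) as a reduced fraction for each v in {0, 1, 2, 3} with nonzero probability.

P(X=0) = 29/66, P(X=1) = 37/66

Enumerate traces; 48 have nonzero weight after conditioning:
  (W=0, Y=1, Z=0, X=1, U=3, V=0) weight 1/416
  (W=0, Y=1, Z=0, X=1, U=3, V=1) weight 1/416
  (W=0, Y=1, Z=1, X=1, U=2, V=0) weight 1/416
  (W=0, Y=1, Z=1, X=1, U=2, V=1) weight 1/416
  (W=0, Y=1, Z=2, X=1, U=3, V=0) weight 1/416
  (W=0, Y=1, Z=2, X=1, U=3, V=1) weight 1/416
  (W=0, Y=1, Z=3, X=1, U=2, V=0) weight 1/416
  (W=0, Y=1, Z=3, X=1, U=2, V=1) weight 1/416
  (W=1, Y=1, Z=0, X=0, U=3, V=0) weight 1/624
  … 39 more
Group by X:
  weight(X=0) = 29/624
  weight(X=1) = 37/624
Total weight = 29/624 + 37/624 = 11/104
P(X=0 | obs) = 29/624 / 11/104 = 29/66
P(X=1 | obs) = 37/624 / 11/104 = 37/66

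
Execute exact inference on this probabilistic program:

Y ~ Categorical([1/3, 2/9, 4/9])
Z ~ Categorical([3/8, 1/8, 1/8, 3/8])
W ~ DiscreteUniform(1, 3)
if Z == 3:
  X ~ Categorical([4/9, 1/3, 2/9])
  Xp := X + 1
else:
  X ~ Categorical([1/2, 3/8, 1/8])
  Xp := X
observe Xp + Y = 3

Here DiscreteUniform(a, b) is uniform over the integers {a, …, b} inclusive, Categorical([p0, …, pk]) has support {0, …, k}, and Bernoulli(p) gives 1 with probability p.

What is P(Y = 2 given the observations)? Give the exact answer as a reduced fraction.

P(Y = 2 | obs) = 22/31

Enumerate traces; 27 have nonzero weight after conditioning:
  (Y=0, Z=3, W=1, X=2) weight 1/108
  (Y=0, Z=3, W=2, X=2) weight 1/108
  (Y=0, Z=3, W=3, X=2) weight 1/108
  (Y=1, Z=0, W=1, X=2) weight 1/288
  (Y=1, Z=0, W=2, X=2) weight 1/288
  (Y=1, Z=0, W=3, X=2) weight 1/288
  (Y=1, Z=1, W=1, X=2) weight 1/864
  (Y=1, Z=1, W=2, X=2) weight 1/864
  (Y=2, Z=0, W=1, X=1) weight 1/48
  … 18 more
Group by Y:
  weight(Y=0) = 1/36
  weight(Y=1) = 13/288
  weight(Y=2) = 77/432
Total weight = 1/36 + 13/288 + 77/432 = 217/864
P(Y=0 | obs) = 1/36 / 217/864 = 24/217
P(Y=1 | obs) = 13/288 / 217/864 = 39/217
P(Y=2 | obs) = 77/432 / 217/864 = 22/31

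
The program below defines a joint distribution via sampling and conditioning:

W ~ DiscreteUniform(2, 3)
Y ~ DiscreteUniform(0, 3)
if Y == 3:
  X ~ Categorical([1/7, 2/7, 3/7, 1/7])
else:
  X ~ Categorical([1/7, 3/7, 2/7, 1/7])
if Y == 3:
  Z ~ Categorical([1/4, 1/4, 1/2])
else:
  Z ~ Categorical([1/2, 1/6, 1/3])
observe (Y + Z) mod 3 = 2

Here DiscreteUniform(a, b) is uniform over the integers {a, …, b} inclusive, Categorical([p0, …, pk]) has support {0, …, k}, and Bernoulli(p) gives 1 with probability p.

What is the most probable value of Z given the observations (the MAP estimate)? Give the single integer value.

Enumerate traces; 32 have nonzero weight after conditioning:
  (W=2, Y=0, X=0, Z=2) weight 1/168
  (W=2, Y=0, X=1, Z=2) weight 1/56
  (W=2, Y=0, X=2, Z=2) weight 1/84
  (W=2, Y=0, X=3, Z=2) weight 1/168
  (W=2, Y=1, X=0, Z=1) weight 1/336
  (W=2, Y=1, X=1, Z=1) weight 1/112
  (W=2, Y=1, X=2, Z=1) weight 1/168
  (W=2, Y=1, X=3, Z=1) weight 1/336
  (W=2, Y=2, X=0, Z=0) weight 1/112
  … 23 more
Group by Z:
  weight(Z=0) = 1/8
  weight(Z=1) = 1/24
  weight(Z=2) = 5/24
Total weight = 1/8 + 1/24 + 5/24 = 3/8
P(Z=0 | obs) = 1/8 / 3/8 = 1/3
P(Z=1 | obs) = 1/24 / 3/8 = 1/9
P(Z=2 | obs) = 5/24 / 3/8 = 5/9
argmax = 2

argmax_v P(Z = v | obs) = 2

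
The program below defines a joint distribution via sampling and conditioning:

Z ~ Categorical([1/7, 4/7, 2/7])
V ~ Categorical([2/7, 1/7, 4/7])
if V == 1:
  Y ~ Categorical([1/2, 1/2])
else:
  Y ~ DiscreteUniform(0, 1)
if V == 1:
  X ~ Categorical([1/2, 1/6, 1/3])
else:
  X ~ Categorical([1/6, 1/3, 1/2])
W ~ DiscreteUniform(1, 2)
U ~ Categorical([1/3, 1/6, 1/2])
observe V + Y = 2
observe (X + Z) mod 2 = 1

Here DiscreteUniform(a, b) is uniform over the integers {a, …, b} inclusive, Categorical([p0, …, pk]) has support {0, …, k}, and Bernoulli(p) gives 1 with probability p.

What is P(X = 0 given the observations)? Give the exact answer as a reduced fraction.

P(X = 0 | obs) = 28/111

Enumerate traces; 48 have nonzero weight after conditioning:
  (Z=0, V=1, Y=1, X=1, W=1, U=0) weight 1/3528
  (Z=0, V=1, Y=1, X=1, W=1, U=1) weight 1/7056
  (Z=0, V=1, Y=1, X=1, W=1, U=2) weight 1/2352
  (Z=0, V=1, Y=1, X=1, W=2, U=0) weight 1/3528
  (Z=0, V=1, Y=1, X=1, W=2, U=1) weight 1/7056
  (Z=0, V=1, Y=1, X=1, W=2, U=2) weight 1/2352
  (Z=0, V=2, Y=0, X=1, W=1, U=0) weight 1/441
  (Z=0, V=2, Y=0, X=1, W=1, U=1) weight 1/882
  (Z=1, V=1, Y=1, X=0, W=1, U=0) weight 1/294
  (Z=1, V=1, Y=1, X=2, W=1, U=0) weight 1/441
  … 38 more
Group by X:
  weight(X=0) = 1/21
  weight(X=1) = 9/196
  weight(X=2) = 2/21
Total weight = 1/21 + 9/196 + 2/21 = 37/196
P(X=0 | obs) = 1/21 / 37/196 = 28/111
P(X=1 | obs) = 9/196 / 37/196 = 9/37
P(X=2 | obs) = 2/21 / 37/196 = 56/111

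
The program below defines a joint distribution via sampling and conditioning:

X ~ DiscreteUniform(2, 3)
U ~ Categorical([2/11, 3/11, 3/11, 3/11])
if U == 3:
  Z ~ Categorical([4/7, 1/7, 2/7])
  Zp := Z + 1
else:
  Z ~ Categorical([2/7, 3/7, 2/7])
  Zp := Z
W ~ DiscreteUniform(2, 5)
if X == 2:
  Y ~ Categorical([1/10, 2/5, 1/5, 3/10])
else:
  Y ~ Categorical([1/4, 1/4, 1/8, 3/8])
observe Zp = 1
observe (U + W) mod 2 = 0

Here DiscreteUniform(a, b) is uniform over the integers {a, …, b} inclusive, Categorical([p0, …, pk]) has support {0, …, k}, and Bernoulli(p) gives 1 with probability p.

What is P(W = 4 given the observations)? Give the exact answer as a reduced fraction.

P(W = 4 | obs) = 5/24

Enumerate traces; 64 have nonzero weight after conditioning:
  (X=2, U=0, Z=1, W=2, Y=0) weight 3/3080
  (X=2, U=0, Z=1, W=2, Y=1) weight 3/770
  (X=2, U=0, Z=1, W=2, Y=2) weight 3/1540
  (X=2, U=0, Z=1, W=2, Y=3) weight 9/3080
  (X=2, U=0, Z=1, W=4, Y=0) weight 3/3080
  (X=2, U=0, Z=1, W=4, Y=1) weight 3/770
  (X=2, U=0, Z=1, W=4, Y=2) weight 3/1540
  (X=2, U=0, Z=1, W=4, Y=3) weight 9/3080
  (X=2, U=1, Z=1, W=3, Y=0) weight 9/6160
  (X=2, U=1, Z=1, W=5, Y=0) weight 9/6160
  … 54 more
Group by W:
  weight(W=2) = 15/308
  weight(W=3) = 3/44
  weight(W=4) = 15/308
  weight(W=5) = 3/44
Total weight = 15/308 + 3/44 + 15/308 + 3/44 = 18/77
P(W=2 | obs) = 15/308 / 18/77 = 5/24
P(W=3 | obs) = 3/44 / 18/77 = 7/24
P(W=4 | obs) = 15/308 / 18/77 = 5/24
P(W=5 | obs) = 3/44 / 18/77 = 7/24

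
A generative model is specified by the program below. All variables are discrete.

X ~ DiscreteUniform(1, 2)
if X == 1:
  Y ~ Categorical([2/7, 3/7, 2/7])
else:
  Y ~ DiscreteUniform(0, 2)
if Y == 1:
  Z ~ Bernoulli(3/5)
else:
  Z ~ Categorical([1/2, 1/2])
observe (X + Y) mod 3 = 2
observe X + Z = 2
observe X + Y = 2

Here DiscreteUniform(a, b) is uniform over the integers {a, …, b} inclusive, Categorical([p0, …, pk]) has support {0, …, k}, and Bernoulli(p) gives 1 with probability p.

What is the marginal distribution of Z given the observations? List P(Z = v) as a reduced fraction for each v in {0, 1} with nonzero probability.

Enumerate traces; 2 have nonzero weight after conditioning:
  (X=1, Y=1, Z=1) weight 9/70
  (X=2, Y=0, Z=0) weight 1/12
Group by Z:
  weight(Z=0) = 1/12
  weight(Z=1) = 9/70
Total weight = 1/12 + 9/70 = 89/420
P(Z=0 | obs) = 1/12 / 89/420 = 35/89
P(Z=1 | obs) = 9/70 / 89/420 = 54/89

P(Z=0) = 35/89, P(Z=1) = 54/89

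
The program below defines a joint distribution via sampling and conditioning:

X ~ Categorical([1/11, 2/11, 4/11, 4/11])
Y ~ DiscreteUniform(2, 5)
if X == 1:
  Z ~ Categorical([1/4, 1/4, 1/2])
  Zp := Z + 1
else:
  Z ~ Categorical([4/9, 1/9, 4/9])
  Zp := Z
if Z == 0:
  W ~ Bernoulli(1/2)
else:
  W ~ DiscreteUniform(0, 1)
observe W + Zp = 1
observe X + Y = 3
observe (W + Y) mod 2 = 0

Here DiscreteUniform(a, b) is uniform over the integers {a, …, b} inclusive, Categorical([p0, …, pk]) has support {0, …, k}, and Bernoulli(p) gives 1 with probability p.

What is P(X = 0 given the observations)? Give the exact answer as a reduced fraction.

P(X = 0 | obs) = 8/17

Enumerate traces; 2 have nonzero weight after conditioning:
  (X=0, Y=3, Z=0, W=1) weight 1/198
  (X=1, Y=2, Z=0, W=0) weight 1/176
Group by X:
  weight(X=0) = 1/198
  weight(X=1) = 1/176
Total weight = 1/198 + 1/176 = 17/1584
P(X=0 | obs) = 1/198 / 17/1584 = 8/17
P(X=1 | obs) = 1/176 / 17/1584 = 9/17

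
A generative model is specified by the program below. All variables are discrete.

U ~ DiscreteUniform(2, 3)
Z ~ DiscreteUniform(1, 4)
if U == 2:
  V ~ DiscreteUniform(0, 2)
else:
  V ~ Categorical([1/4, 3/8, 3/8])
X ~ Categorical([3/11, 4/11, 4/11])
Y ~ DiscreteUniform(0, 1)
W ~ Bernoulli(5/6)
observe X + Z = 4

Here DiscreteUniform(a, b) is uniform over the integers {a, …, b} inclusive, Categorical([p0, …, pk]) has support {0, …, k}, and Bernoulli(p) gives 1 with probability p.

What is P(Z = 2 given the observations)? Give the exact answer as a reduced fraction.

Enumerate traces; 72 have nonzero weight after conditioning:
  (U=2, Z=2, V=0, X=2, Y=0, W=0) weight 1/792
  (U=2, Z=2, V=0, X=2, Y=0, W=1) weight 5/792
  (U=2, Z=2, V=0, X=2, Y=1, W=0) weight 1/792
  (U=2, Z=2, V=0, X=2, Y=1, W=1) weight 5/792
  (U=2, Z=2, V=1, X=2, Y=0, W=0) weight 1/792
  (U=2, Z=2, V=1, X=2, Y=0, W=1) weight 5/792
  (U=2, Z=2, V=1, X=2, Y=1, W=0) weight 1/792
  (U=2, Z=2, V=1, X=2, Y=1, W=1) weight 5/792
  (U=2, Z=3, V=0, X=1, Y=0, W=0) weight 1/792
  (U=2, Z=4, V=0, X=0, Y=0, W=0) weight 1/1056
  … 62 more
Group by Z:
  weight(Z=2) = 1/11
  weight(Z=3) = 1/11
  weight(Z=4) = 3/44
Total weight = 1/11 + 1/11 + 3/44 = 1/4
P(Z=2 | obs) = 1/11 / 1/4 = 4/11
P(Z=3 | obs) = 1/11 / 1/4 = 4/11
P(Z=4 | obs) = 3/44 / 1/4 = 3/11

P(Z = 2 | obs) = 4/11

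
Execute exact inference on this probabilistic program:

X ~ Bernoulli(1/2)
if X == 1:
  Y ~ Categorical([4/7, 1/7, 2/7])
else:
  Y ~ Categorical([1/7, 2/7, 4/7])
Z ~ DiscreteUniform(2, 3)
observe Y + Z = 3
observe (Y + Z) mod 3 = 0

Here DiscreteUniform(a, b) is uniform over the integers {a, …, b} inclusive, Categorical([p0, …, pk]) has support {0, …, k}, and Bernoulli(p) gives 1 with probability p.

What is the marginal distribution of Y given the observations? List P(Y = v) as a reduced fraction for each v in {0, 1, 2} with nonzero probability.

Enumerate traces; 4 have nonzero weight after conditioning:
  (X=0, Y=0, Z=3) weight 1/28
  (X=0, Y=1, Z=2) weight 1/14
  (X=1, Y=0, Z=3) weight 1/7
  (X=1, Y=1, Z=2) weight 1/28
Group by Y:
  weight(Y=0) = 5/28
  weight(Y=1) = 3/28
Total weight = 5/28 + 3/28 = 2/7
P(Y=0 | obs) = 5/28 / 2/7 = 5/8
P(Y=1 | obs) = 3/28 / 2/7 = 3/8

P(Y=0) = 5/8, P(Y=1) = 3/8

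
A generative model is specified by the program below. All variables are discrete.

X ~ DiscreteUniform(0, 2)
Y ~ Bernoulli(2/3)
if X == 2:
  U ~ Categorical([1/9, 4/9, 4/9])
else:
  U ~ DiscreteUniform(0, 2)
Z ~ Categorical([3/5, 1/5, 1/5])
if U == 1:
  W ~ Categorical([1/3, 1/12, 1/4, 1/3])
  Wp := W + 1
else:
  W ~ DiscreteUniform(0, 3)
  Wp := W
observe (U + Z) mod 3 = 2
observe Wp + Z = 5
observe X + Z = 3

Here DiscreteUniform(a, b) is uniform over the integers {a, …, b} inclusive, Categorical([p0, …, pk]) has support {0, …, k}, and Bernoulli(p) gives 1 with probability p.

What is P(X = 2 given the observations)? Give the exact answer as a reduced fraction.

Enumerate traces; 4 have nonzero weight after conditioning:
  (X=1, Y=0, U=0, Z=2, W=3) weight 1/540
  (X=1, Y=1, U=0, Z=2, W=3) weight 1/270
  (X=2, Y=0, U=1, Z=1, W=3) weight 4/1215
  (X=2, Y=1, U=1, Z=1, W=3) weight 8/1215
Group by X:
  weight(X=1) = 1/180
  weight(X=2) = 4/405
Total weight = 1/180 + 4/405 = 5/324
P(X=1 | obs) = 1/180 / 5/324 = 9/25
P(X=2 | obs) = 4/405 / 5/324 = 16/25

P(X = 2 | obs) = 16/25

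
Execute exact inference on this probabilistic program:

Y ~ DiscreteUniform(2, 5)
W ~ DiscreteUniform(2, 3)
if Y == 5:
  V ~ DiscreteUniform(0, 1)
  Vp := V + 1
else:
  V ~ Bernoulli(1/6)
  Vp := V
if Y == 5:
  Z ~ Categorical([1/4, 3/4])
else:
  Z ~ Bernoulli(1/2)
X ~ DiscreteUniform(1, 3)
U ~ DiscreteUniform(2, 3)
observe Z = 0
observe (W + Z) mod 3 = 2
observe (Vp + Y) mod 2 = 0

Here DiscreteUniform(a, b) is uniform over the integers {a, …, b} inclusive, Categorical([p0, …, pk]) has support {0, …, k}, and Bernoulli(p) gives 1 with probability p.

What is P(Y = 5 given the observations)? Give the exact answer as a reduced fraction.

Enumerate traces; 24 have nonzero weight after conditioning:
  (Y=2, W=2, V=0, Z=0, X=1, U=2) weight 5/576
  (Y=2, W=2, V=0, Z=0, X=1, U=3) weight 5/576
  (Y=2, W=2, V=0, Z=0, X=2, U=2) weight 5/576
  (Y=2, W=2, V=0, Z=0, X=2, U=3) weight 5/576
  (Y=2, W=2, V=0, Z=0, X=3, U=2) weight 5/576
  (Y=2, W=2, V=0, Z=0, X=3, U=3) weight 5/576
  (Y=3, W=2, V=1, Z=0, X=1, U=2) weight 1/576
  (Y=3, W=2, V=1, Z=0, X=1, U=3) weight 1/576
  (Y=4, W=2, V=0, Z=0, X=1, U=2) weight 5/576
  (Y=5, W=2, V=0, Z=0, X=1, U=2) weight 1/384
  … 14 more
Group by Y:
  weight(Y=2) = 5/96
  weight(Y=3) = 1/96
  weight(Y=4) = 5/96
  weight(Y=5) = 1/64
Total weight = 5/96 + 1/96 + 5/96 + 1/64 = 25/192
P(Y=2 | obs) = 5/96 / 25/192 = 2/5
P(Y=3 | obs) = 1/96 / 25/192 = 2/25
P(Y=4 | obs) = 5/96 / 25/192 = 2/5
P(Y=5 | obs) = 1/64 / 25/192 = 3/25

P(Y = 5 | obs) = 3/25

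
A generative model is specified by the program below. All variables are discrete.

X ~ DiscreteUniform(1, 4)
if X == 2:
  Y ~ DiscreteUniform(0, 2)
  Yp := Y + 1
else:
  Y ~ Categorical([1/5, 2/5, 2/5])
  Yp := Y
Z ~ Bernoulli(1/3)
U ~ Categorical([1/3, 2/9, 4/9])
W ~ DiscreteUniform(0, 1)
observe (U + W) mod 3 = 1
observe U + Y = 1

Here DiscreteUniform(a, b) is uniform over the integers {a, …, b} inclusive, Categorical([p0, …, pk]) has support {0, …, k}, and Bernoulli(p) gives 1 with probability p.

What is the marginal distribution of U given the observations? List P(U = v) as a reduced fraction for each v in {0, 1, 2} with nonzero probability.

Enumerate traces; 16 have nonzero weight after conditioning:
  (X=1, Y=0, Z=0, U=1, W=0) weight 1/270
  (X=1, Y=0, Z=1, U=1, W=0) weight 1/540
  (X=1, Y=1, Z=0, U=0, W=1) weight 1/90
  (X=1, Y=1, Z=1, U=0, W=1) weight 1/180
  (X=2, Y=0, Z=0, U=1, W=0) weight 1/162
  (X=2, Y=0, Z=1, U=1, W=0) weight 1/324
  (X=2, Y=1, Z=0, U=0, W=1) weight 1/108
  (X=2, Y=1, Z=1, U=0, W=1) weight 1/216
  … 8 more
Group by U:
  weight(U=0) = 23/360
  weight(U=1) = 7/270
Total weight = 23/360 + 7/270 = 97/1080
P(U=0 | obs) = 23/360 / 97/1080 = 69/97
P(U=1 | obs) = 7/270 / 97/1080 = 28/97

P(U=0) = 69/97, P(U=1) = 28/97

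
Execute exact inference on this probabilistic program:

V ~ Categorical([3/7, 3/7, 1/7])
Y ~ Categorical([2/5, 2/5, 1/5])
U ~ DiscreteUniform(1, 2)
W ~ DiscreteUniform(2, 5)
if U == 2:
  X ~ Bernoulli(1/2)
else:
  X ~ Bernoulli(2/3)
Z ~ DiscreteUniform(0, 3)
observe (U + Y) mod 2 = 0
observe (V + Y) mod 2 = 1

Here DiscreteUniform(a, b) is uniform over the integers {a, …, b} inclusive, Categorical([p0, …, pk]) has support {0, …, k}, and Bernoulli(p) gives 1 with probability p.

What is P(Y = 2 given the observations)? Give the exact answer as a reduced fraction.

Enumerate traces; 128 have nonzero weight after conditioning:
  (V=0, Y=1, U=1, W=2, X=0, Z=0) weight 1/560
  (V=0, Y=1, U=1, W=2, X=0, Z=1) weight 1/560
  (V=0, Y=1, U=1, W=2, X=0, Z=2) weight 1/560
  (V=0, Y=1, U=1, W=2, X=0, Z=3) weight 1/560
  (V=0, Y=1, U=1, W=2, X=1, Z=0) weight 1/280
  (V=0, Y=1, U=1, W=2, X=1, Z=1) weight 1/280
  (V=0, Y=1, U=1, W=2, X=1, Z=2) weight 1/280
  (V=0, Y=1, U=1, W=2, X=1, Z=3) weight 1/280
  (V=1, Y=0, U=2, W=2, X=0, Z=0) weight 3/1120
  (V=1, Y=2, U=2, W=2, X=0, Z=0) weight 3/2240
  … 118 more
Group by Y:
  weight(Y=0) = 3/35
  weight(Y=1) = 4/35
  weight(Y=2) = 3/70
Total weight = 3/35 + 4/35 + 3/70 = 17/70
P(Y=0 | obs) = 3/35 / 17/70 = 6/17
P(Y=1 | obs) = 4/35 / 17/70 = 8/17
P(Y=2 | obs) = 3/70 / 17/70 = 3/17

P(Y = 2 | obs) = 3/17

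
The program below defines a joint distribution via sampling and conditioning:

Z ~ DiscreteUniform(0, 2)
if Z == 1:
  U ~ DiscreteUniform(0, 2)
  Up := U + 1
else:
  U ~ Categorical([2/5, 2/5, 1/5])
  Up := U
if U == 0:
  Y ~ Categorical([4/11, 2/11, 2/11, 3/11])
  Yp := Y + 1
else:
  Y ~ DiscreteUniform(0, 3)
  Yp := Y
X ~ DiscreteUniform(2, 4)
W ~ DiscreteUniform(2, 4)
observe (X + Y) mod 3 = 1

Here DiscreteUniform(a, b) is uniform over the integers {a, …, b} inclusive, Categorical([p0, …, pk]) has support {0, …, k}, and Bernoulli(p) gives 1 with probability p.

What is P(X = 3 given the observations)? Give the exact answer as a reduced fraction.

Enumerate traces; 108 have nonzero weight after conditioning:
  (Z=0, U=0, Y=0, X=4, W=2) weight 8/1485
  (Z=0, U=0, Y=0, X=4, W=3) weight 8/1485
  (Z=0, U=0, Y=0, X=4, W=4) weight 8/1485
  (Z=0, U=0, Y=1, X=3, W=2) weight 4/1485
  (Z=0, U=0, Y=1, X=3, W=3) weight 4/1485
  (Z=0, U=0, Y=1, X=3, W=4) weight 4/1485
  (Z=0, U=0, Y=2, X=2, W=2) weight 4/1485
  (Z=0, U=0, Y=2, X=2, W=3) weight 4/1485
  … 100 more
Group by X:
  weight(X=2) = 37/495
  weight(X=3) = 37/495
  weight(X=4) = 91/495
Total weight = 37/495 + 37/495 + 91/495 = 1/3
P(X=2 | obs) = 37/495 / 1/3 = 37/165
P(X=3 | obs) = 37/495 / 1/3 = 37/165
P(X=4 | obs) = 91/495 / 1/3 = 91/165

P(X = 3 | obs) = 37/165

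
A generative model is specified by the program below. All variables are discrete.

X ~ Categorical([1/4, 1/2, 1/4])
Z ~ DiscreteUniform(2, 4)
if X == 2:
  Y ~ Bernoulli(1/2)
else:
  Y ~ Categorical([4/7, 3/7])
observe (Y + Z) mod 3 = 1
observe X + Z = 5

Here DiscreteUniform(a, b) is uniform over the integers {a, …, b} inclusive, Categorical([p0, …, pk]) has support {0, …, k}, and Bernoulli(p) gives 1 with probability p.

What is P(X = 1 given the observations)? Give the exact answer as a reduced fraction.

P(X = 1 | obs) = 16/23

Enumerate traces; 2 have nonzero weight after conditioning:
  (X=1, Z=4, Y=0) weight 2/21
  (X=2, Z=3, Y=1) weight 1/24
Group by X:
  weight(X=1) = 2/21
  weight(X=2) = 1/24
Total weight = 2/21 + 1/24 = 23/168
P(X=1 | obs) = 2/21 / 23/168 = 16/23
P(X=2 | obs) = 1/24 / 23/168 = 7/23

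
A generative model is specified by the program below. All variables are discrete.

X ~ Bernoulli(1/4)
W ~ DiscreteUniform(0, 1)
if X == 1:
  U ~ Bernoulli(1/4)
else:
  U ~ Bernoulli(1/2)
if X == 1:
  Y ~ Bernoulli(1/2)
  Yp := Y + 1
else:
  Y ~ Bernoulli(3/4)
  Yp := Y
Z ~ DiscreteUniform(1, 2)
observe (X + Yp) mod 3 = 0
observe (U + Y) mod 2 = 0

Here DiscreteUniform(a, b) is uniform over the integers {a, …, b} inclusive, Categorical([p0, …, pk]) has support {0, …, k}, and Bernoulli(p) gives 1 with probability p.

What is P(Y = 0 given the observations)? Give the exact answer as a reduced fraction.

Enumerate traces; 8 have nonzero weight after conditioning:
  (X=0, W=0, U=0, Y=0, Z=1) weight 3/128
  (X=0, W=0, U=0, Y=0, Z=2) weight 3/128
  (X=0, W=1, U=0, Y=0, Z=1) weight 3/128
  (X=0, W=1, U=0, Y=0, Z=2) weight 3/128
  (X=1, W=0, U=1, Y=1, Z=1) weight 1/128
  (X=1, W=0, U=1, Y=1, Z=2) weight 1/128
  (X=1, W=1, U=1, Y=1, Z=1) weight 1/128
  (X=1, W=1, U=1, Y=1, Z=2) weight 1/128
Group by Y:
  weight(Y=0) = 3/32
  weight(Y=1) = 1/32
Total weight = 3/32 + 1/32 = 1/8
P(Y=0 | obs) = 3/32 / 1/8 = 3/4
P(Y=1 | obs) = 1/32 / 1/8 = 1/4

P(Y = 0 | obs) = 3/4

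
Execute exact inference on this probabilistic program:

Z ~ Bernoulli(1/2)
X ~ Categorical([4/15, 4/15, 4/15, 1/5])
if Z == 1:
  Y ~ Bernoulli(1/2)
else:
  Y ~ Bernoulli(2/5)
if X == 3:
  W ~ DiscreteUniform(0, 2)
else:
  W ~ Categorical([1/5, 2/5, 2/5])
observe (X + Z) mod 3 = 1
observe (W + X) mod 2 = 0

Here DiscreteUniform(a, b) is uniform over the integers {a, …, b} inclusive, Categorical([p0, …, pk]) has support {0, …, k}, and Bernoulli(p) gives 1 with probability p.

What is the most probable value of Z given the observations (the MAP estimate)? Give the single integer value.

Enumerate traces; 8 have nonzero weight after conditioning:
  (Z=0, X=1, Y=0, W=1) weight 4/125
  (Z=0, X=1, Y=1, W=1) weight 8/375
  (Z=1, X=0, Y=0, W=0) weight 1/75
  (Z=1, X=0, Y=0, W=2) weight 2/75
  (Z=1, X=0, Y=1, W=0) weight 1/75
  (Z=1, X=0, Y=1, W=2) weight 2/75
  (Z=1, X=3, Y=0, W=1) weight 1/60
  (Z=1, X=3, Y=1, W=1) weight 1/60
Group by Z:
  weight(Z=0) = 4/75
  weight(Z=1) = 17/150
Total weight = 4/75 + 17/150 = 1/6
P(Z=0 | obs) = 4/75 / 1/6 = 8/25
P(Z=1 | obs) = 17/150 / 1/6 = 17/25
argmax = 1

argmax_v P(Z = v | obs) = 1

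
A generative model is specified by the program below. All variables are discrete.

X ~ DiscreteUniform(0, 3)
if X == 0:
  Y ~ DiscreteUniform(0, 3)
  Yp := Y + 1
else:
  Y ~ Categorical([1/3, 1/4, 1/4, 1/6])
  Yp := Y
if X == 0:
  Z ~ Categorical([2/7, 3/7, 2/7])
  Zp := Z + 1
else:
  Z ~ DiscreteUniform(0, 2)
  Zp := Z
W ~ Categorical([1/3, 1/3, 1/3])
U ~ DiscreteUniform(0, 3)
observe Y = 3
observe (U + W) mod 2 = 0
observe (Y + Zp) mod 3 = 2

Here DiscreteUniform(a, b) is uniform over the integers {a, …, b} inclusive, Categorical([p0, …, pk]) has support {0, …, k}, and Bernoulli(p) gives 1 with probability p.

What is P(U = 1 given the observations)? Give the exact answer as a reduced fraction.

P(U = 1 | obs) = 1/6

Enumerate traces; 24 have nonzero weight after conditioning:
  (X=0, Y=3, Z=1, W=0, U=0) weight 1/448
  (X=0, Y=3, Z=1, W=0, U=2) weight 1/448
  (X=0, Y=3, Z=1, W=1, U=1) weight 1/448
  (X=0, Y=3, Z=1, W=1, U=3) weight 1/448
  (X=0, Y=3, Z=1, W=2, U=0) weight 1/448
  (X=0, Y=3, Z=1, W=2, U=2) weight 1/448
  (X=1, Y=3, Z=2, W=0, U=0) weight 1/864
  (X=1, Y=3, Z=2, W=0, U=2) weight 1/864
  … 16 more
Group by U:
  weight(U=0) = 23/2016
  weight(U=1) = 23/4032
  weight(U=2) = 23/2016
  weight(U=3) = 23/4032
Total weight = 23/2016 + 23/4032 + 23/2016 + 23/4032 = 23/672
P(U=0 | obs) = 23/2016 / 23/672 = 1/3
P(U=1 | obs) = 23/4032 / 23/672 = 1/6
P(U=2 | obs) = 23/2016 / 23/672 = 1/3
P(U=3 | obs) = 23/4032 / 23/672 = 1/6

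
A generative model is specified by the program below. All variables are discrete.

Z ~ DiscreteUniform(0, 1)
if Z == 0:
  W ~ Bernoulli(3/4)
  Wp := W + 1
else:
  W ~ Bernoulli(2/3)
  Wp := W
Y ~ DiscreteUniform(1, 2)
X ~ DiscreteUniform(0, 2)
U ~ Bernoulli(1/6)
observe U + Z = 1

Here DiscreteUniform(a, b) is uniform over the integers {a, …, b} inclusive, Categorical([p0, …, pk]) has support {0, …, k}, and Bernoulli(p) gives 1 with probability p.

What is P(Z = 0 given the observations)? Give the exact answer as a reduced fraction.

P(Z = 0 | obs) = 1/6

Enumerate traces; 24 have nonzero weight after conditioning:
  (Z=0, W=0, Y=1, X=0, U=1) weight 1/288
  (Z=0, W=0, Y=1, X=1, U=1) weight 1/288
  (Z=0, W=0, Y=1, X=2, U=1) weight 1/288
  (Z=0, W=0, Y=2, X=0, U=1) weight 1/288
  (Z=0, W=0, Y=2, X=1, U=1) weight 1/288
  (Z=0, W=0, Y=2, X=2, U=1) weight 1/288
  (Z=0, W=1, Y=1, X=0, U=1) weight 1/96
  (Z=0, W=1, Y=1, X=1, U=1) weight 1/96
  (Z=1, W=0, Y=1, X=0, U=0) weight 5/216
  … 15 more
Group by Z:
  weight(Z=0) = 1/12
  weight(Z=1) = 5/12
Total weight = 1/12 + 5/12 = 1/2
P(Z=0 | obs) = 1/12 / 1/2 = 1/6
P(Z=1 | obs) = 5/12 / 1/2 = 5/6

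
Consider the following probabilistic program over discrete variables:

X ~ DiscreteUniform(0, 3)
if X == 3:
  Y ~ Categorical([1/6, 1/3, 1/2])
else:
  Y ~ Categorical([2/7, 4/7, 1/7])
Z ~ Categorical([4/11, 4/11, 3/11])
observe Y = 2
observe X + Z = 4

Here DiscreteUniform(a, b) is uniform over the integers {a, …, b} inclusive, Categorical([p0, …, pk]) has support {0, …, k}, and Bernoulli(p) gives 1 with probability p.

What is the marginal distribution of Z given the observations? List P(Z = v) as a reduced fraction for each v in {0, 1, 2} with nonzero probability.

Enumerate traces; 2 have nonzero weight after conditioning:
  (X=2, Y=2, Z=2) weight 3/308
  (X=3, Y=2, Z=1) weight 1/22
Group by Z:
  weight(Z=1) = 1/22
  weight(Z=2) = 3/308
Total weight = 1/22 + 3/308 = 17/308
P(Z=1 | obs) = 1/22 / 17/308 = 14/17
P(Z=2 | obs) = 3/308 / 17/308 = 3/17

P(Z=1) = 14/17, P(Z=2) = 3/17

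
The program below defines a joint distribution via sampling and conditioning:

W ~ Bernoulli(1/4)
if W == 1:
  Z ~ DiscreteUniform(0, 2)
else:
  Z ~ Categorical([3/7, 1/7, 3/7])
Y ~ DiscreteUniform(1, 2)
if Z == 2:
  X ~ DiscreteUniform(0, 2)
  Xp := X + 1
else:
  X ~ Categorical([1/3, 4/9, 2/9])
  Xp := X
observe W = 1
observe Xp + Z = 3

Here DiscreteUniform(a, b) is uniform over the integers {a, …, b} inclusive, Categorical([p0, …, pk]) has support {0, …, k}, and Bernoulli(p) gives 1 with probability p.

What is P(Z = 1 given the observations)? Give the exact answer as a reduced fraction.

P(Z = 1 | obs) = 2/5

Enumerate traces; 4 have nonzero weight after conditioning:
  (W=1, Z=1, Y=1, X=2) weight 1/108
  (W=1, Z=1, Y=2, X=2) weight 1/108
  (W=1, Z=2, Y=1, X=0) weight 1/72
  (W=1, Z=2, Y=2, X=0) weight 1/72
Group by Z:
  weight(Z=1) = 1/54
  weight(Z=2) = 1/36
Total weight = 1/54 + 1/36 = 5/108
P(Z=1 | obs) = 1/54 / 5/108 = 2/5
P(Z=2 | obs) = 1/36 / 5/108 = 3/5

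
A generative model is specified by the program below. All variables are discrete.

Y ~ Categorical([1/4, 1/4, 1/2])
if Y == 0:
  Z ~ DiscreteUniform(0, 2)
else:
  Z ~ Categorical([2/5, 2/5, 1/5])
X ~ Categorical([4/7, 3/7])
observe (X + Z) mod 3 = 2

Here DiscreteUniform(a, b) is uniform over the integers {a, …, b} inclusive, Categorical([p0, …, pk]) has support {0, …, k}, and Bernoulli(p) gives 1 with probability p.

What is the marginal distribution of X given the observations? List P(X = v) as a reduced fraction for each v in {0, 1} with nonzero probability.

Enumerate traces; 6 have nonzero weight after conditioning:
  (Y=0, Z=1, X=1) weight 1/28
  (Y=0, Z=2, X=0) weight 1/21
  (Y=1, Z=1, X=1) weight 3/70
  (Y=1, Z=2, X=0) weight 1/35
  (Y=2, Z=1, X=1) weight 3/35
  (Y=2, Z=2, X=0) weight 2/35
Group by X:
  weight(X=0) = 2/15
  weight(X=1) = 23/140
Total weight = 2/15 + 23/140 = 25/84
P(X=0 | obs) = 2/15 / 25/84 = 56/125
P(X=1 | obs) = 23/140 / 25/84 = 69/125

P(X=0) = 56/125, P(X=1) = 69/125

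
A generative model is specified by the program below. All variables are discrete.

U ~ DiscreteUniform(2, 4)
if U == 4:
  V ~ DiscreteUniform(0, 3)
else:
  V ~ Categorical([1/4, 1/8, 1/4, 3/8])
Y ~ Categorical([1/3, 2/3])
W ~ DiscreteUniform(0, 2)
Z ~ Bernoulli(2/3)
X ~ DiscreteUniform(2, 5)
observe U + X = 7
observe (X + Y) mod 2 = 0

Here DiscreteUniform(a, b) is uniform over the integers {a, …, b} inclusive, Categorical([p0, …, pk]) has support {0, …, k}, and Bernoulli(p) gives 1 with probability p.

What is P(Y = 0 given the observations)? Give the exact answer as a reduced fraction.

Enumerate traces; 72 have nonzero weight after conditioning:
  (U=2, V=0, Y=1, W=0, Z=0, X=5) weight 1/648
  (U=2, V=0, Y=1, W=0, Z=1, X=5) weight 1/324
  (U=2, V=0, Y=1, W=1, Z=0, X=5) weight 1/648
  (U=2, V=0, Y=1, W=1, Z=1, X=5) weight 1/324
  (U=2, V=0, Y=1, W=2, Z=0, X=5) weight 1/648
  (U=2, V=0, Y=1, W=2, Z=1, X=5) weight 1/324
  (U=2, V=1, Y=1, W=0, Z=0, X=5) weight 1/1296
  (U=2, V=1, Y=1, W=0, Z=1, X=5) weight 1/648
  (U=3, V=0, Y=0, W=0, Z=0, X=4) weight 1/1296
  … 63 more
Group by Y:
  weight(Y=0) = 1/36
  weight(Y=1) = 1/9
Total weight = 1/36 + 1/9 = 5/36
P(Y=0 | obs) = 1/36 / 5/36 = 1/5
P(Y=1 | obs) = 1/9 / 5/36 = 4/5

P(Y = 0 | obs) = 1/5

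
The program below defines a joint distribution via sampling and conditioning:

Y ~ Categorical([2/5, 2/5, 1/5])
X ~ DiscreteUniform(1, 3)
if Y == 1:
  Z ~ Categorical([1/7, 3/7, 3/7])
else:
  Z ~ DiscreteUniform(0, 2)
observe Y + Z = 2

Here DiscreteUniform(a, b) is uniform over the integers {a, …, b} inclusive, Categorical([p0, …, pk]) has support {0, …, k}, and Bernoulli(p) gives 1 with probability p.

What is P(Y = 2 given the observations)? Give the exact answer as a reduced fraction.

P(Y = 2 | obs) = 7/39

Enumerate traces; 9 have nonzero weight after conditioning:
  (Y=0, X=1, Z=2) weight 2/45
  (Y=0, X=2, Z=2) weight 2/45
  (Y=0, X=3, Z=2) weight 2/45
  (Y=1, X=1, Z=1) weight 2/35
  (Y=1, X=2, Z=1) weight 2/35
  (Y=1, X=3, Z=1) weight 2/35
  (Y=2, X=1, Z=0) weight 1/45
  (Y=2, X=2, Z=0) weight 1/45
  … 1 more
Group by Y:
  weight(Y=0) = 2/15
  weight(Y=1) = 6/35
  weight(Y=2) = 1/15
Total weight = 2/15 + 6/35 + 1/15 = 13/35
P(Y=0 | obs) = 2/15 / 13/35 = 14/39
P(Y=1 | obs) = 6/35 / 13/35 = 6/13
P(Y=2 | obs) = 1/15 / 13/35 = 7/39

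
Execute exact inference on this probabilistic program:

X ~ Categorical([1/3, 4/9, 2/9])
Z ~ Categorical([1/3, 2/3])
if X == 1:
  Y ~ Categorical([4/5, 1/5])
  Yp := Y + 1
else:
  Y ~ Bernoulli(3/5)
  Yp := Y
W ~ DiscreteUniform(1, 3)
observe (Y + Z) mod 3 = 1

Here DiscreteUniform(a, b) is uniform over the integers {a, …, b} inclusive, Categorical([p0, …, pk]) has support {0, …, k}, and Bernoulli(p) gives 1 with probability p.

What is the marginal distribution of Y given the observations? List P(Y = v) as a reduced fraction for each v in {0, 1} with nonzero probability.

P(Y=0) = 52/71, P(Y=1) = 19/71

Enumerate traces; 18 have nonzero weight after conditioning:
  (X=0, Z=0, Y=1, W=1) weight 1/45
  (X=0, Z=0, Y=1, W=2) weight 1/45
  (X=0, Z=0, Y=1, W=3) weight 1/45
  (X=0, Z=1, Y=0, W=1) weight 4/135
  (X=0, Z=1, Y=0, W=2) weight 4/135
  (X=0, Z=1, Y=0, W=3) weight 4/135
  (X=1, Z=0, Y=1, W=1) weight 4/405
  (X=1, Z=0, Y=1, W=2) weight 4/405
  … 10 more
Group by Y:
  weight(Y=0) = 52/135
  weight(Y=1) = 19/135
Total weight = 52/135 + 19/135 = 71/135
P(Y=0 | obs) = 52/135 / 71/135 = 52/71
P(Y=1 | obs) = 19/135 / 71/135 = 19/71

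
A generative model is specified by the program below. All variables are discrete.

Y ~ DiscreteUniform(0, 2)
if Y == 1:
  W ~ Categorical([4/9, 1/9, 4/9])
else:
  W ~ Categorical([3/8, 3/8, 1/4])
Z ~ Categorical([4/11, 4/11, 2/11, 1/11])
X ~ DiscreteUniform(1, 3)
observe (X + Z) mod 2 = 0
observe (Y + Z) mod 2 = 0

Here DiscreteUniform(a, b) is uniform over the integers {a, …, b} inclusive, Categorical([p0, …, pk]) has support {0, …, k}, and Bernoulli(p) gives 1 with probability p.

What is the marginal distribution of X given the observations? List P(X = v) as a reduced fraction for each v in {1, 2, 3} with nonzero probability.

Enumerate traces; 24 have nonzero weight after conditioning:
  (Y=0, W=0, Z=0, X=2) weight 1/66
  (Y=0, W=0, Z=2, X=2) weight 1/132
  (Y=0, W=1, Z=0, X=2) weight 1/66
  (Y=0, W=1, Z=2, X=2) weight 1/132
  (Y=0, W=2, Z=0, X=2) weight 1/99
  (Y=0, W=2, Z=2, X=2) weight 1/198
  (Y=1, W=0, Z=1, X=1) weight 16/891
  (Y=1, W=0, Z=1, X=3) weight 16/891
  … 16 more
Group by X:
  weight(X=1) = 5/99
  weight(X=2) = 4/33
  weight(X=3) = 5/99
Total weight = 5/99 + 4/33 + 5/99 = 2/9
P(X=1 | obs) = 5/99 / 2/9 = 5/22
P(X=2 | obs) = 4/33 / 2/9 = 6/11
P(X=3 | obs) = 5/99 / 2/9 = 5/22

P(X=1) = 5/22, P(X=2) = 6/11, P(X=3) = 5/22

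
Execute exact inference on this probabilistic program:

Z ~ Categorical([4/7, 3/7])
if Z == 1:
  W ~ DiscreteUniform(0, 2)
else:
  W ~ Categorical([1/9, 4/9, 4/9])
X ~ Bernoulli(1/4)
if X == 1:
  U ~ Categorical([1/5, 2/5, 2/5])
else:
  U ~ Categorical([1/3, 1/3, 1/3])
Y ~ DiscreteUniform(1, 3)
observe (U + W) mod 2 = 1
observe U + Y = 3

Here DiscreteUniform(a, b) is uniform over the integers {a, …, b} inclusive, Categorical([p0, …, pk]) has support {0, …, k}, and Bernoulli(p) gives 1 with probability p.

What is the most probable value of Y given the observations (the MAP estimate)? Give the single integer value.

Enumerate traces; 16 have nonzero weight after conditioning:
  (Z=0, W=0, X=0, U=1, Y=2) weight 1/189
  (Z=0, W=0, X=1, U=1, Y=2) weight 2/945
  (Z=0, W=1, X=0, U=0, Y=3) weight 4/189
  (Z=0, W=1, X=0, U=2, Y=1) weight 4/189
  (Z=0, W=1, X=1, U=0, Y=3) weight 4/945
  (Z=0, W=1, X=1, U=2, Y=1) weight 8/945
  (Z=0, W=2, X=0, U=1, Y=2) weight 4/189
  (Z=0, W=2, X=1, U=1, Y=2) weight 8/945
  … 8 more
Group by Y:
  weight(Y=1) = 5/108
  weight(Y=2) = 19/270
  weight(Y=3) = 5/126
Total weight = 5/108 + 19/270 + 5/126 = 197/1260
P(Y=1 | obs) = 5/108 / 197/1260 = 175/591
P(Y=2 | obs) = 19/270 / 197/1260 = 266/591
P(Y=3 | obs) = 5/126 / 197/1260 = 50/197
argmax = 2

argmax_v P(Y = v | obs) = 2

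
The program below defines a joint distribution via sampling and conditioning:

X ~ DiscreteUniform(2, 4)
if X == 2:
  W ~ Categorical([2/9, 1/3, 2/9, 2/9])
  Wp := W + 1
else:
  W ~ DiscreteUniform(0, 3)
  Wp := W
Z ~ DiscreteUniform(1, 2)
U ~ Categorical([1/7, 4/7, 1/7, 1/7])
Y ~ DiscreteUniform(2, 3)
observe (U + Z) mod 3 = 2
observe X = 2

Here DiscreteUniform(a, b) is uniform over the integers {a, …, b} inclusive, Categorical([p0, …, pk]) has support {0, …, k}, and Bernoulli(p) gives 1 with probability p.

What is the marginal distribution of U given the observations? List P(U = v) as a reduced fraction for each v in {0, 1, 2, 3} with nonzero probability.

Enumerate traces; 24 have nonzero weight after conditioning:
  (X=2, W=0, Z=1, U=1, Y=2) weight 2/189
  (X=2, W=0, Z=1, U=1, Y=3) weight 2/189
  (X=2, W=0, Z=2, U=0, Y=2) weight 1/378
  (X=2, W=0, Z=2, U=0, Y=3) weight 1/378
  (X=2, W=0, Z=2, U=3, Y=2) weight 1/378
  (X=2, W=0, Z=2, U=3, Y=3) weight 1/378
  (X=2, W=1, Z=1, U=1, Y=2) weight 1/63
  (X=2, W=1, Z=1, U=1, Y=3) weight 1/63
  … 16 more
Group by U:
  weight(U=0) = 1/42
  weight(U=1) = 2/21
  weight(U=3) = 1/42
Total weight = 1/42 + 2/21 + 1/42 = 1/7
P(U=0 | obs) = 1/42 / 1/7 = 1/6
P(U=1 | obs) = 2/21 / 1/7 = 2/3
P(U=3 | obs) = 1/42 / 1/7 = 1/6

P(U=0) = 1/6, P(U=1) = 2/3, P(U=3) = 1/6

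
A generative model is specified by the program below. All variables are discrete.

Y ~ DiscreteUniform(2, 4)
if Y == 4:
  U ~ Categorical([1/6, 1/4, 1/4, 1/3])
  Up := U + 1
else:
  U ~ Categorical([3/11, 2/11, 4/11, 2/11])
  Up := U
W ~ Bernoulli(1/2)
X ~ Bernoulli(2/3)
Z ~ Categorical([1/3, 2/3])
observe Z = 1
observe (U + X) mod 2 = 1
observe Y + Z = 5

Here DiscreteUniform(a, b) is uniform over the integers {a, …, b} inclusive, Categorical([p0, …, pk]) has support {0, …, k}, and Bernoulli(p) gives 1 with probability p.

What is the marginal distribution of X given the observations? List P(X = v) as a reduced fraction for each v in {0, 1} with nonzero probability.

Enumerate traces; 8 have nonzero weight after conditioning:
  (Y=4, U=0, W=0, X=1, Z=1) weight 1/81
  (Y=4, U=0, W=1, X=1, Z=1) weight 1/81
  (Y=4, U=1, W=0, X=0, Z=1) weight 1/108
  (Y=4, U=1, W=1, X=0, Z=1) weight 1/108
  (Y=4, U=2, W=0, X=1, Z=1) weight 1/54
  (Y=4, U=2, W=1, X=1, Z=1) weight 1/54
  (Y=4, U=3, W=0, X=0, Z=1) weight 1/81
  (Y=4, U=3, W=1, X=0, Z=1) weight 1/81
Group by X:
  weight(X=0) = 7/162
  weight(X=1) = 5/81
Total weight = 7/162 + 5/81 = 17/162
P(X=0 | obs) = 7/162 / 17/162 = 7/17
P(X=1 | obs) = 5/81 / 17/162 = 10/17

P(X=0) = 7/17, P(X=1) = 10/17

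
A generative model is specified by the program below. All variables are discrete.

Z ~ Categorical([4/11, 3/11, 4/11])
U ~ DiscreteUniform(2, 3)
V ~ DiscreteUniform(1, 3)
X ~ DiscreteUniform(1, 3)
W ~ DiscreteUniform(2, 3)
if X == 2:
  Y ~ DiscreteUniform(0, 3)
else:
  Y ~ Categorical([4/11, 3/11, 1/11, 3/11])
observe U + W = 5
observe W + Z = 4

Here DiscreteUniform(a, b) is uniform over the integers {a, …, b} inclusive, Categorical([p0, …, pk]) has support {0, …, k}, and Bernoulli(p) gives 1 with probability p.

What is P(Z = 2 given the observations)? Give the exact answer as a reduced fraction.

P(Z = 2 | obs) = 4/7

Enumerate traces; 72 have nonzero weight after conditioning:
  (Z=1, U=2, V=1, X=1, W=3, Y=0) weight 1/363
  (Z=1, U=2, V=1, X=1, W=3, Y=1) weight 1/484
  (Z=1, U=2, V=1, X=1, W=3, Y=2) weight 1/1452
  (Z=1, U=2, V=1, X=1, W=3, Y=3) weight 1/484
  (Z=1, U=2, V=1, X=2, W=3, Y=0) weight 1/528
  (Z=1, U=2, V=1, X=2, W=3, Y=1) weight 1/528
  (Z=1, U=2, V=1, X=2, W=3, Y=2) weight 1/528
  (Z=1, U=2, V=1, X=2, W=3, Y=3) weight 1/528
  (Z=2, U=3, V=1, X=1, W=2, Y=0) weight 4/1089
  … 63 more
Group by Z:
  weight(Z=1) = 3/44
  weight(Z=2) = 1/11
Total weight = 3/44 + 1/11 = 7/44
P(Z=1 | obs) = 3/44 / 7/44 = 3/7
P(Z=2 | obs) = 1/11 / 7/44 = 4/7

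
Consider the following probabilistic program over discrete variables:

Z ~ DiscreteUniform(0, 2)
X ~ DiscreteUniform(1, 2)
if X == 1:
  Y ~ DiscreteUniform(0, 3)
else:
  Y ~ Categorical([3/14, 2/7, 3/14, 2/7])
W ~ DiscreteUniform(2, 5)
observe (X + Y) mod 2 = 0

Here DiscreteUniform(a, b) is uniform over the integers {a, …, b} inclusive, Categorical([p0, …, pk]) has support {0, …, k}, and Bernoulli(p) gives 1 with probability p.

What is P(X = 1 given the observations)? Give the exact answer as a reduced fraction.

P(X = 1 | obs) = 7/13

Enumerate traces; 48 have nonzero weight after conditioning:
  (Z=0, X=1, Y=1, W=2) weight 1/96
  (Z=0, X=1, Y=1, W=3) weight 1/96
  (Z=0, X=1, Y=1, W=4) weight 1/96
  (Z=0, X=1, Y=1, W=5) weight 1/96
  (Z=0, X=1, Y=3, W=2) weight 1/96
  (Z=0, X=1, Y=3, W=3) weight 1/96
  (Z=0, X=1, Y=3, W=4) weight 1/96
  (Z=0, X=1, Y=3, W=5) weight 1/96
  (Z=0, X=2, Y=0, W=2) weight 1/112
  … 39 more
Group by X:
  weight(X=1) = 1/4
  weight(X=2) = 3/14
Total weight = 1/4 + 3/14 = 13/28
P(X=1 | obs) = 1/4 / 13/28 = 7/13
P(X=2 | obs) = 3/14 / 13/28 = 6/13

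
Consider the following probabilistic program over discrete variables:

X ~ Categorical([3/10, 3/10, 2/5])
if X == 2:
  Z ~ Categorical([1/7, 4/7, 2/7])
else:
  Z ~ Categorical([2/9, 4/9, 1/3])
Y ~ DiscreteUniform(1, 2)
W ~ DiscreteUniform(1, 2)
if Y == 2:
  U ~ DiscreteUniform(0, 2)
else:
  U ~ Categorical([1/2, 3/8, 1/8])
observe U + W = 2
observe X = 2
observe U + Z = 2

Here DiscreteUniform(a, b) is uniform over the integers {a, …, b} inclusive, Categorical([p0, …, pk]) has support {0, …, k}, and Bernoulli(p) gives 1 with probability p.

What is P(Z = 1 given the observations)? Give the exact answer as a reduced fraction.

Enumerate traces; 4 have nonzero weight after conditioning:
  (X=2, Z=1, Y=1, W=1, U=1) weight 3/140
  (X=2, Z=1, Y=2, W=1, U=1) weight 2/105
  (X=2, Z=2, Y=1, W=2, U=0) weight 1/70
  (X=2, Z=2, Y=2, W=2, U=0) weight 1/105
Group by Z:
  weight(Z=1) = 17/420
  weight(Z=2) = 1/42
Total weight = 17/420 + 1/42 = 9/140
P(Z=1 | obs) = 17/420 / 9/140 = 17/27
P(Z=2 | obs) = 1/42 / 9/140 = 10/27

P(Z = 1 | obs) = 17/27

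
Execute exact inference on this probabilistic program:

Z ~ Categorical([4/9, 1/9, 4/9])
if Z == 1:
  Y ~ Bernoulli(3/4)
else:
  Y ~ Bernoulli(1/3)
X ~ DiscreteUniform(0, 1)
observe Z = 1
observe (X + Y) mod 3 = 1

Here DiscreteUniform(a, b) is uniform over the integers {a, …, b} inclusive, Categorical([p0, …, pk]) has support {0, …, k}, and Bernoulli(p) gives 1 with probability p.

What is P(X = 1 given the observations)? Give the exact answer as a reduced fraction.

Enumerate traces; 2 have nonzero weight after conditioning:
  (Z=1, Y=0, X=1) weight 1/72
  (Z=1, Y=1, X=0) weight 1/24
Group by X:
  weight(X=0) = 1/24
  weight(X=1) = 1/72
Total weight = 1/24 + 1/72 = 1/18
P(X=0 | obs) = 1/24 / 1/18 = 3/4
P(X=1 | obs) = 1/72 / 1/18 = 1/4

P(X = 1 | obs) = 1/4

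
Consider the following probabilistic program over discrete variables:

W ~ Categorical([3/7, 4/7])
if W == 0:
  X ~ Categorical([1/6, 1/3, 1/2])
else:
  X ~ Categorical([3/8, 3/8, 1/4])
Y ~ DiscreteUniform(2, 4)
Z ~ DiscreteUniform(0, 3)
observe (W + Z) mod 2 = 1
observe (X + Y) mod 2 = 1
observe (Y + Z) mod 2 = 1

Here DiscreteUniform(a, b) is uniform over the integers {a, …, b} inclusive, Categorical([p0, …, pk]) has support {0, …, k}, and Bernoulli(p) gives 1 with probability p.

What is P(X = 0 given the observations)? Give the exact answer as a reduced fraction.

P(X = 0 | obs) = 1/3

Enumerate traces; 8 have nonzero weight after conditioning:
  (W=0, X=1, Y=2, Z=1) weight 1/84
  (W=0, X=1, Y=2, Z=3) weight 1/84
  (W=0, X=1, Y=4, Z=1) weight 1/84
  (W=0, X=1, Y=4, Z=3) weight 1/84
  (W=1, X=0, Y=3, Z=0) weight 1/56
  (W=1, X=0, Y=3, Z=2) weight 1/56
  (W=1, X=2, Y=3, Z=0) weight 1/84
  (W=1, X=2, Y=3, Z=2) weight 1/84
Group by X:
  weight(X=0) = 1/28
  weight(X=1) = 1/21
  weight(X=2) = 1/42
Total weight = 1/28 + 1/21 + 1/42 = 3/28
P(X=0 | obs) = 1/28 / 3/28 = 1/3
P(X=1 | obs) = 1/21 / 3/28 = 4/9
P(X=2 | obs) = 1/42 / 3/28 = 2/9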